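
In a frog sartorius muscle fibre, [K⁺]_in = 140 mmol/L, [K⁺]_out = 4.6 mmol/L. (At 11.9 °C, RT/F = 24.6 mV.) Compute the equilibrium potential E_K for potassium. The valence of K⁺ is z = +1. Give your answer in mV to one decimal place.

E = (24.6/z) · ln([K⁺]_out/[K⁺]_in) with z = +1.
= (24.6/1) · ln(4.6/140) = 24.60 · ln(0.03286)
= 24.60 · (-3.4156) = -84.02 mV

-84.0 mV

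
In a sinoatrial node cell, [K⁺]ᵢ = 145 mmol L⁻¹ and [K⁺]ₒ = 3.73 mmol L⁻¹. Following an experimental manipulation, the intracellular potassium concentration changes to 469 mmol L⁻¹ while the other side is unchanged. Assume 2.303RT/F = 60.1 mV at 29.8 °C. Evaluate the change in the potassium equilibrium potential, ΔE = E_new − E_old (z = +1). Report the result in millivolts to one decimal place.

E_old = (60.1/1)·log₁₀(3.73/145) = -95.54 mV
E_new = (60.1/1)·log₁₀(3.73/469) = -126.18 mV
ΔE = -126.18 − (-95.54) = -30.64 mV

-30.6 mV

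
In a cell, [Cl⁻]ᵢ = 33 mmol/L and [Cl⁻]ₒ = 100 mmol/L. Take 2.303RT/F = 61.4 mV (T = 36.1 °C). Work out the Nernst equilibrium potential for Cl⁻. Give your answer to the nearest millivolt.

-30 mV

E = (61.4/z) · log₁₀([Cl⁻]_out/[Cl⁻]_in) with z = -1.
For an anion, dividing by z = -1 reverses the sign.
= (61.4/-1) · log₁₀(100/33) = -61.40 · log₁₀(3.03)
= -61.40 · (0.4815) = -29.56 mV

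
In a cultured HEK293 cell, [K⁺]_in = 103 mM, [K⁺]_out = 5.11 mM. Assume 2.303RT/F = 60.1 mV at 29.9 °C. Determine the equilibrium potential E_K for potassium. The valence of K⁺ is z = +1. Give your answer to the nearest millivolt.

E = (60.1/z) · log₁₀([K⁺]_out/[K⁺]_in) with z = +1.
= (60.1/1) · log₁₀(5.11/103) = 60.10 · log₁₀(0.04961)
= 60.10 · (-1.3044) = -78.40 mV

-78 mV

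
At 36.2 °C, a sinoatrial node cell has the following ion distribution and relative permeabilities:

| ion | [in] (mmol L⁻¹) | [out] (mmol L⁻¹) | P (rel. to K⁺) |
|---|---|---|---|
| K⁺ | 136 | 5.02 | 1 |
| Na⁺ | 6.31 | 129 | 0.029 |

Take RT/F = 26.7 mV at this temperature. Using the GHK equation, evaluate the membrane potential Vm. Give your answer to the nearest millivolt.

-73 mV

Vm = 26.7 · ln[(Σ P·[cation]ₒ + Σ P·[anion]ᵢ) / (Σ P·[cation]ᵢ + Σ P·[anion]ₒ)]
Numerator = 1×5.02 + 0.029×129 = 8.761
Denominator = 1×136 + 0.029×6.31 = 136.2
Vm = 26.7 · ln(0.064333) = 26.7 × (-2.7437) = -73.26 mV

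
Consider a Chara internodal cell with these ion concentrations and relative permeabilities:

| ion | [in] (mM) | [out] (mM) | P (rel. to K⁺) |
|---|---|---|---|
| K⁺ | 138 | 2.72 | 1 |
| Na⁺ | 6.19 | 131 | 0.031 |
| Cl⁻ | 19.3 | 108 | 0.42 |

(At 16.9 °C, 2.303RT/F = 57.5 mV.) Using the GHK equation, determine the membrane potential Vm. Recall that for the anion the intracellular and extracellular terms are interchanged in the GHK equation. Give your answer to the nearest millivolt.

-63 mV

Vm = 57.5 · log₁₀[(Σ P·[cation]ₒ + Σ P·[anion]ᵢ) / (Σ P·[cation]ᵢ + Σ P·[anion]ₒ)]
Numerator = 1×2.72 + 0.031×131 + 0.42×19.3 = 14.89
Denominator = 1×138 + 0.031×6.19 + 0.42×108 = 183.6
Vm = 57.5 · log₁₀(0.081105) = 57.5 × (-1.0910) = -62.73 mV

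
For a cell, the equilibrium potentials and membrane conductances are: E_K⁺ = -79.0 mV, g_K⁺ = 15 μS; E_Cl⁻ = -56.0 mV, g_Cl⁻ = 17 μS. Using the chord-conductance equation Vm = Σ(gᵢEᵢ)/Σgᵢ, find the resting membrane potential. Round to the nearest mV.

Σ gᵢEᵢ = 15·(-79.0) + 17·(-56.0) = -2137.00
Σ gᵢ = 15 + 17 = 32
Vm = -2137.00 / 32 = -66.78 mV

-67 mV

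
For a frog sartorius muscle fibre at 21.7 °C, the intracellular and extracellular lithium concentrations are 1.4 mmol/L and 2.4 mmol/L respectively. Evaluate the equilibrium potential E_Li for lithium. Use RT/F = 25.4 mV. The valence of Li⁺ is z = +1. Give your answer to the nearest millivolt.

E = (25.4/z) · ln([Li⁺]_out/[Li⁺]_in) with z = +1.
= (25.4/1) · ln(2.4/1.4) = 25.40 · ln(1.714)
= 25.40 · (0.5390) = 13.69 mV

14 mV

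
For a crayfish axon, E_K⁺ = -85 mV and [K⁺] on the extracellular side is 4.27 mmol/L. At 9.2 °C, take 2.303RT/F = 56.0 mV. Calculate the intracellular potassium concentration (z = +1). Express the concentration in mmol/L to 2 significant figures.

Nernst: E = (56.0/1) · log₁₀([out]/[in]), so log₁₀([out]/[in]) = -85.0 × 1 / 56.0 = -1.5179.
[out]/[in] = 10^(-1.5179) = 0.03035.
[in] = 4.27 / 0.03035 = 140.7 mmol/L.

140 mmol/L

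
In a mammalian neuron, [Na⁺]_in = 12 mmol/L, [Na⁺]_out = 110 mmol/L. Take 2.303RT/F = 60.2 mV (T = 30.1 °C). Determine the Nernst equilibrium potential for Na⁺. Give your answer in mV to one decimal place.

E = (60.2/z) · log₁₀([Na⁺]_out/[Na⁺]_in) with z = +1.
= (60.2/1) · log₁₀(110/12) = 60.20 · log₁₀(9.167)
= 60.20 · (0.9622) = 57.93 mV

57.9 mV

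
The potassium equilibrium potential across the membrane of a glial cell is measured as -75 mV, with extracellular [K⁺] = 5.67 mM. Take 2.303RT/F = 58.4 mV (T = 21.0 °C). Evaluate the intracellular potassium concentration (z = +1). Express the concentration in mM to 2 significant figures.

110 mM

Nernst: E = (58.4/1) · log₁₀([out]/[in]), so log₁₀([out]/[in]) = -75.0 × 1 / 58.4 = -1.2842.
[out]/[in] = 10^(-1.2842) = 0.05197.
[in] = 5.67 / 0.05197 = 109.1 mM.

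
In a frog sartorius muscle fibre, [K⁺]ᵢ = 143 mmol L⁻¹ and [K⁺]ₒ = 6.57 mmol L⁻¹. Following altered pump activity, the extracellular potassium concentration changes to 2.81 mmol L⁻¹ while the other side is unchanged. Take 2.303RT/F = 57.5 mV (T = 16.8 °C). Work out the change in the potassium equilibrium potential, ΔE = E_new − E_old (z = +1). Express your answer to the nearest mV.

-21 mV

E_old = (57.5/1)·log₁₀(6.57/143) = -76.92 mV
E_new = (57.5/1)·log₁₀(2.81/143) = -98.13 mV
ΔE = -98.13 − (-76.92) = -21.21 mV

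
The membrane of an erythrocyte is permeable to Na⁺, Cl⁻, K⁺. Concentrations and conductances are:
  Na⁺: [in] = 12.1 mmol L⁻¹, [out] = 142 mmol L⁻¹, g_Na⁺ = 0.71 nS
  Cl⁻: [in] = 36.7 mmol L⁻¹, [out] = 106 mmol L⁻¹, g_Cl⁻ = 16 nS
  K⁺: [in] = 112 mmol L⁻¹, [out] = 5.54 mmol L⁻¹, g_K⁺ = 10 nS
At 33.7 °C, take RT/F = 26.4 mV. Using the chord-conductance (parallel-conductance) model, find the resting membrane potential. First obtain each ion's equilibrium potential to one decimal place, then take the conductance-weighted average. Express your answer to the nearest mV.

-45 mV

E_Na⁺ = (26.4/1)·ln(142/12.1) = 65.0 mV
E_Cl⁻ = (26.4/-1)·ln(106/36.7) = -28.0 mV
E_K⁺ = (26.4/1)·ln(5.54/112) = -79.4 mV
Vm = (Σ gᵢEᵢ)/(Σ gᵢ) = (0.71·65.0 + 16·-28.0 + 10·-79.4) / (0.71 + 16 + 10)
= -1195.85 / 26.71 = -44.77 mV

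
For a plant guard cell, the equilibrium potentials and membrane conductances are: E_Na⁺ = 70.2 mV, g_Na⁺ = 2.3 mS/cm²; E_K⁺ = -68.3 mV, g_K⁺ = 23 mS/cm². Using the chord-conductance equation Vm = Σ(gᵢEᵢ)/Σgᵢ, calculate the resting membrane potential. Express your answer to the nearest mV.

-56 mV

Σ gᵢEᵢ = 2.3·(70.2) + 23·(-68.3) = -1409.44
Σ gᵢ = 2.3 + 23 = 25.3
Vm = -1409.44 / 25.3 = -55.71 mV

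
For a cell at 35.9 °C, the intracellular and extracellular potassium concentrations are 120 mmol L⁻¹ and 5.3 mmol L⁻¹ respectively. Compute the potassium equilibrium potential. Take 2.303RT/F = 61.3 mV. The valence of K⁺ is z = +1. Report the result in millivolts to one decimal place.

E = (61.3/z) · log₁₀([K⁺]_out/[K⁺]_in) with z = +1.
= (61.3/1) · log₁₀(5.3/120) = 61.30 · log₁₀(0.04417)
= 61.30 · (-1.3549) = -83.06 mV

-83.1 mV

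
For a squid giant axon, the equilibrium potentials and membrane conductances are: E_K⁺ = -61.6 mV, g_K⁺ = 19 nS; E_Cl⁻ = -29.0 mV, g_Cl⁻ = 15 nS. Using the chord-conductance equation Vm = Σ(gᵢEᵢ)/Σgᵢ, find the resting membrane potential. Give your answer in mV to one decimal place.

Σ gᵢEᵢ = 19·(-61.6) + 15·(-29.0) = -1605.40
Σ gᵢ = 19 + 15 = 34
Vm = -1605.40 / 34 = -47.22 mV

-47.2 mV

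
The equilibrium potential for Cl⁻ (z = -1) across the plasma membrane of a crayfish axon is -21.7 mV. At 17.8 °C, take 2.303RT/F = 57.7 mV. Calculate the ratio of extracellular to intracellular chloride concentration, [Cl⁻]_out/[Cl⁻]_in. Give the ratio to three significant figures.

2.38

log₁₀([out]/[in]) = E·z/(57.7) = -21.7 × -1 / 57.7 = 0.3761
[out]/[in] = 10^(0.3761) = 2.377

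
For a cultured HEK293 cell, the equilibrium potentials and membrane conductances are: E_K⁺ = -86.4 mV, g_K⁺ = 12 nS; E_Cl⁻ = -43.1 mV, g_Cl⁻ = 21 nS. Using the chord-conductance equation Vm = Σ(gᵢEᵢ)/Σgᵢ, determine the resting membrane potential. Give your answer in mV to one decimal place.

Σ gᵢEᵢ = 12·(-86.4) + 21·(-43.1) = -1941.90
Σ gᵢ = 12 + 21 = 33
Vm = -1941.90 / 33 = -58.85 mV

-58.8 mV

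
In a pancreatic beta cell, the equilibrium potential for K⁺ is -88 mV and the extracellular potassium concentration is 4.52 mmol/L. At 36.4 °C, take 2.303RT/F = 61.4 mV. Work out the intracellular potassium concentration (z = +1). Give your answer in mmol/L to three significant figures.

123 mmol/L

Nernst: E = (61.4/1) · log₁₀([out]/[in]), so log₁₀([out]/[in]) = -88.0 × 1 / 61.4 = -1.4332.
[out]/[in] = 10^(-1.4332) = 0.03688.
[in] = 4.52 / 0.03688 = 122.6 mmol/L.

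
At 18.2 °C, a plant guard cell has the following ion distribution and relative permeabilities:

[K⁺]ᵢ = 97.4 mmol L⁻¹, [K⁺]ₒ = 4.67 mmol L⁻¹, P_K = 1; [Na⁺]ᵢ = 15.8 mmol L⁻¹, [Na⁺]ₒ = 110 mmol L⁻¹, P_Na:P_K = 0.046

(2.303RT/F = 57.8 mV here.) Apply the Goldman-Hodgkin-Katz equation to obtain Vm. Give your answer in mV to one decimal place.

Vm = 57.8 · log₁₀[(Σ P·[cation]ₒ + Σ P·[anion]ᵢ) / (Σ P·[cation]ᵢ + Σ P·[anion]ₒ)]
Numerator = 1×4.67 + 0.046×110 = 9.73
Denominator = 1×97.4 + 0.046×15.8 = 98.13
Vm = 57.8 · log₁₀(0.099157) = 57.8 × (-1.0037) = -58.01 mV

-58.0 mV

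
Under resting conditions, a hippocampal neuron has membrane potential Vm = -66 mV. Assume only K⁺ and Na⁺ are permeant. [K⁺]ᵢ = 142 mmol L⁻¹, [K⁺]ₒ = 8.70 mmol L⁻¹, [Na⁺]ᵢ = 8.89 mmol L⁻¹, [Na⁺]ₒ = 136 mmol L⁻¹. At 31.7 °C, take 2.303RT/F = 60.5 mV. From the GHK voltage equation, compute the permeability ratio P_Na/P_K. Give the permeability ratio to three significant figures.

0.0208

Let α = P_Na/P_K. GHK: Vm = 60.5·log₁₀[(Kₒ + α·Naₒ)/(Kᵢ + α·Naᵢ)].
10^(Vm/60.5) = 10^(-66.0/60.5) = 0.081113
So 0.081113·(Kᵢ + α·Naᵢ) = Kₒ + α·Naₒ → α = (0.081113·142.0 − 8.7) / (136.0 − 0.081113·8.89)
α = (11.52 − 8.7) / (136.0 − 0.7211) = 2.818/135.3 = 0.02083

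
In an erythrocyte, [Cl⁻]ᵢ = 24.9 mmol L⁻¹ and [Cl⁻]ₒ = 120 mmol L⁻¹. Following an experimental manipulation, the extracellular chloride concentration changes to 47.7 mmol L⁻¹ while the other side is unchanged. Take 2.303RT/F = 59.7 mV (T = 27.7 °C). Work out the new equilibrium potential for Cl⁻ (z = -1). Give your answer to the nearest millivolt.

After the shift: [Cl⁻]_out = 47.7, [Cl⁻]_in = 24.9 mmol L⁻¹.
E_new = (59.7/-1)·log₁₀(47.7/24.9) = -59.70 · (0.2823) = -16.85 mV

-17 mV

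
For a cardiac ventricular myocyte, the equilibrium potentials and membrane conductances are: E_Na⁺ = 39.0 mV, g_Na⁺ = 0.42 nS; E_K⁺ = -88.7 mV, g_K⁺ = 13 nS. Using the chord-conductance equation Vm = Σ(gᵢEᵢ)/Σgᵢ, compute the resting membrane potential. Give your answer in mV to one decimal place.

Σ gᵢEᵢ = 0.42·(39.0) + 13·(-88.7) = -1136.72
Σ gᵢ = 0.42 + 13 = 13.42
Vm = -1136.72 / 13.42 = -84.70 mV

-84.7 mV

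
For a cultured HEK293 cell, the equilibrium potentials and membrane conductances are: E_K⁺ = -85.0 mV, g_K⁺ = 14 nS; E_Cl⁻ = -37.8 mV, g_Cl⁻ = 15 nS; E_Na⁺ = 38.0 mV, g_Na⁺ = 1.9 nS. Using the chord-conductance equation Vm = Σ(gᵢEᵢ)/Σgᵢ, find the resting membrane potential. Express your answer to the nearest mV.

Σ gᵢEᵢ = 14·(-85.0) + 15·(-37.8) + 1.9·(38.0) = -1684.80
Σ gᵢ = 14 + 15 + 1.9 = 30.9
Vm = -1684.80 / 30.9 = -54.52 mV

-55 mV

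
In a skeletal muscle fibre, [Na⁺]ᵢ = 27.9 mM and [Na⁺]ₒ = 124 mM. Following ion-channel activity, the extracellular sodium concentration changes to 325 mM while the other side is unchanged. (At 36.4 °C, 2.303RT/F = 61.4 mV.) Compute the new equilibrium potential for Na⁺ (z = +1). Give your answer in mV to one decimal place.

65.5 mV

After the shift: [Na⁺]_out = 325, [Na⁺]_in = 27.9 mM.
E_new = (61.4/1)·log₁₀(325/27.9) = 61.40 · (1.0663) = 65.47 mV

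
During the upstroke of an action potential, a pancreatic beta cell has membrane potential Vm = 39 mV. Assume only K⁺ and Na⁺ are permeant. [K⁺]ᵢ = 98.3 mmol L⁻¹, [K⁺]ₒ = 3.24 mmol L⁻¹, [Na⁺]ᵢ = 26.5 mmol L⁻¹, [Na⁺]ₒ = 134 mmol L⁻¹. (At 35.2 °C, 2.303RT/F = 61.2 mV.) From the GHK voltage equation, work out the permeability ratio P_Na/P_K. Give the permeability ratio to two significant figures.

Let α = P_Na/P_K. GHK: Vm = 61.2·log₁₀[(Kₒ + α·Naₒ)/(Kᵢ + α·Naᵢ)].
10^(Vm/61.2) = 10^(39.0/61.2) = 4.3377
So 4.3377·(Kᵢ + α·Naᵢ) = Kₒ + α·Naₒ → α = (4.3377·98.3 − 3.24) / (134.0 − 4.3377·26.5)
α = (426.4 − 3.24) / (134.0 − 114.9) = 423.2/19.05 = 22.21

22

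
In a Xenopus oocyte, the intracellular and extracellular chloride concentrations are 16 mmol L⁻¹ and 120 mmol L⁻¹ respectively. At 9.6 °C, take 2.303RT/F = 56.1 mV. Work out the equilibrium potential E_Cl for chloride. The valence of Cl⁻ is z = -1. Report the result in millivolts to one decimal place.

E = (56.1/z) · log₁₀([Cl⁻]_out/[Cl⁻]_in) with z = -1.
For an anion, dividing by z = -1 reverses the sign.
= (56.1/-1) · log₁₀(120/16) = -56.10 · log₁₀(7.5)
= -56.10 · (0.8751) = -49.09 mV

-49.1 mV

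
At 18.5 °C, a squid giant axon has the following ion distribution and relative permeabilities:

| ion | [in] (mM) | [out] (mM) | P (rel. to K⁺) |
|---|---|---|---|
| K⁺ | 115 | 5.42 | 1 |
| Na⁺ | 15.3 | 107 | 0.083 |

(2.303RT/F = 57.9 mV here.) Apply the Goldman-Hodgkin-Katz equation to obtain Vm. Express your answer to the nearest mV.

-53 mV

Vm = 57.9 · log₁₀[(Σ P·[cation]ₒ + Σ P·[anion]ᵢ) / (Σ P·[cation]ᵢ + Σ P·[anion]ₒ)]
Numerator = 1×5.42 + 0.083×107 = 14.3
Denominator = 1×115 + 0.083×15.3 = 116.3
Vm = 57.9 · log₁₀(0.123) = 57.9 × (-0.9101) = -52.69 mV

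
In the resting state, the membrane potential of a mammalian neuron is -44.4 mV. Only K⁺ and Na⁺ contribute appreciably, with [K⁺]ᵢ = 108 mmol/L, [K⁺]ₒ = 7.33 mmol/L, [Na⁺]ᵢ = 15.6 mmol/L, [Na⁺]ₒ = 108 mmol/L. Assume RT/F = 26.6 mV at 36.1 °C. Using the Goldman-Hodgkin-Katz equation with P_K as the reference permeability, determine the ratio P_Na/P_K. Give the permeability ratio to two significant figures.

0.12

Let α = P_Na/P_K. GHK: Vm = 26.6·ln[(Kₒ + α·Naₒ)/(Kᵢ + α·Naᵢ)].
e^(Vm/26.6) = e^(-44.4/26.6) = 0.1884
So 0.1884·(Kᵢ + α·Naᵢ) = Kₒ + α·Naₒ → α = (0.1884·108.0 − 7.33) / (108.0 − 0.1884·15.6)
α = (20.35 − 7.33) / (108.0 − 2.939) = 13.02/105.1 = 0.1239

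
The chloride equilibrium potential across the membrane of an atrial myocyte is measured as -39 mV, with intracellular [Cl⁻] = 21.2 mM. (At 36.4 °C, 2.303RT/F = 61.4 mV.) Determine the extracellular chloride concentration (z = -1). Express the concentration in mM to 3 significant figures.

91.5 mM

Nernst: E = (61.4/-1) · log₁₀([out]/[in]), so log₁₀([out]/[in]) = -39.0 × -1 / 61.4 = 0.6352.
[out]/[in] = 10^(0.6352) = 4.317.
[out] = 4.317 × 21.2 = 91.52 mM.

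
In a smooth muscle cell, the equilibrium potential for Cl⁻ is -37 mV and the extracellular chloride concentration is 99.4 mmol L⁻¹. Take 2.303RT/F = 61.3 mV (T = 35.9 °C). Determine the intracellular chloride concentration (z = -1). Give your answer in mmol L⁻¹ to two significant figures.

25 mmol L⁻¹

Nernst: E = (61.3/-1) · log₁₀([out]/[in]), so log₁₀([out]/[in]) = -37.0 × -1 / 61.3 = 0.6036.
[out]/[in] = 10^(0.6036) = 4.014.
[in] = 99.4 / 4.014 = 24.76 mmol L⁻¹.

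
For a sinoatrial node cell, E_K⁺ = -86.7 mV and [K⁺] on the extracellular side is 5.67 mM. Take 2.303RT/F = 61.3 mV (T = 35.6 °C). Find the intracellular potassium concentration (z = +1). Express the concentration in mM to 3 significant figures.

Nernst: E = (61.3/1) · log₁₀([out]/[in]), so log₁₀([out]/[in]) = -86.7 × 1 / 61.3 = -1.4144.
[out]/[in] = 10^(-1.4144) = 0.03852.
[in] = 5.67 / 0.03852 = 147.2 mM.

147 mM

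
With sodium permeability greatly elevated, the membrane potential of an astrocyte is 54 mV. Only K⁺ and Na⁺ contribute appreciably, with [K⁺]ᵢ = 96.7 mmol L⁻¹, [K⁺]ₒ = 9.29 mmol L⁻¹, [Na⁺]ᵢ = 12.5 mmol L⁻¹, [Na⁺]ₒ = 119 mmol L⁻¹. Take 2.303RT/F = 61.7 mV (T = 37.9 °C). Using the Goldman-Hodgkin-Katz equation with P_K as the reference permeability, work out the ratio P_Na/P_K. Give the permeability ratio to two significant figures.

28

Let α = P_Na/P_K. GHK: Vm = 61.7·log₁₀[(Kₒ + α·Naₒ)/(Kᵢ + α·Naᵢ)].
10^(Vm/61.7) = 10^(54.0/61.7) = 7.5024
So 7.5024·(Kᵢ + α·Naᵢ) = Kₒ + α·Naₒ → α = (7.5024·96.7 − 9.29) / (119.0 − 7.5024·12.5)
α = (725.5 − 9.29) / (119.0 − 93.78) = 716.2/25.22 = 28.4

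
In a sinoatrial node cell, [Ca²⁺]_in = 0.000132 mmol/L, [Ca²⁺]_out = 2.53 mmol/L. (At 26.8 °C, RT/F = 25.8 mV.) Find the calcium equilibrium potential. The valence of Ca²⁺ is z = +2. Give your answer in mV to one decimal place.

127.2 mV

E = (25.8/z) · ln([Ca²⁺]_out/[Ca²⁺]_in) with z = +2.
= (25.8/2) · ln(2.53/0.000132) = 12.90 · ln(1.917e+04)
= 12.90 · (9.8609) = 127.21 mV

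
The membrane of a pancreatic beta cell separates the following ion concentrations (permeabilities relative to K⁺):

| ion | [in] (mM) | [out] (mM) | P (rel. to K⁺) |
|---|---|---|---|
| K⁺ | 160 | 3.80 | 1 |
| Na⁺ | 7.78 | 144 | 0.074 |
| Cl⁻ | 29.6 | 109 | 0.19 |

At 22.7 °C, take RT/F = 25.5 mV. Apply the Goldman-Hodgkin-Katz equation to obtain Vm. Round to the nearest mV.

Vm = 25.5 · ln[(Σ P·[cation]ₒ + Σ P·[anion]ᵢ) / (Σ P·[cation]ᵢ + Σ P·[anion]ₒ)]
Numerator = 1×3.80 + 0.074×144 + 0.19×29.6 = 20.08
Denominator = 1×160 + 0.074×7.78 + 0.19×109 = 181.3
Vm = 25.5 · ln(0.11076) = 25.5 × (-2.2004) = -56.11 mV

-56 mV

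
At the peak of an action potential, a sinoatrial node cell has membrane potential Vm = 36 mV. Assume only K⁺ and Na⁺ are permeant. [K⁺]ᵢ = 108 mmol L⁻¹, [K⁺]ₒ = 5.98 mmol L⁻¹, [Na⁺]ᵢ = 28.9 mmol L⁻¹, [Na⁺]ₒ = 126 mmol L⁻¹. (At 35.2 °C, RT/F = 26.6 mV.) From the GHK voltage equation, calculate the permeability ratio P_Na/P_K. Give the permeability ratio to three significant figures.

Let α = P_Na/P_K. GHK: Vm = 26.6·ln[(Kₒ + α·Naₒ)/(Kᵢ + α·Naᵢ)].
e^(Vm/26.6) = e^(36.0/26.6) = 3.8705
So 3.8705·(Kᵢ + α·Naᵢ) = Kₒ + α·Naₒ → α = (3.8705·108.0 − 5.98) / (126.0 − 3.8705·28.9)
α = (418 − 5.98) / (126.0 − 111.9) = 412/14.14 = 29.13

29.1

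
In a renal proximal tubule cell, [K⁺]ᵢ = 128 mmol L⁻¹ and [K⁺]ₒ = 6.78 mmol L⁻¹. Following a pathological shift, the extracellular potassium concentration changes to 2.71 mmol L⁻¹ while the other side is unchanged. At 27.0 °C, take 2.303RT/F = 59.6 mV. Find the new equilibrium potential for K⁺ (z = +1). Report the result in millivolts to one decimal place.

After the shift: [K⁺]_out = 2.71, [K⁺]_in = 128 mmol L⁻¹.
E_new = (59.6/1)·log₁₀(2.71/128) = 59.60 · (-1.6742) = -99.78 mV

-99.8 mV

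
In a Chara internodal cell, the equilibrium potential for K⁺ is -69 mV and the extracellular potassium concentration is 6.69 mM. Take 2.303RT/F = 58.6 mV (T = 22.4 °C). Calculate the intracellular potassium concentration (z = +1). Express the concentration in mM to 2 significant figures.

100 mM

Nernst: E = (58.6/1) · log₁₀([out]/[in]), so log₁₀([out]/[in]) = -69.0 × 1 / 58.6 = -1.1775.
[out]/[in] = 10^(-1.1775) = 0.06645.
[in] = 6.69 / 0.06645 = 100.7 mM.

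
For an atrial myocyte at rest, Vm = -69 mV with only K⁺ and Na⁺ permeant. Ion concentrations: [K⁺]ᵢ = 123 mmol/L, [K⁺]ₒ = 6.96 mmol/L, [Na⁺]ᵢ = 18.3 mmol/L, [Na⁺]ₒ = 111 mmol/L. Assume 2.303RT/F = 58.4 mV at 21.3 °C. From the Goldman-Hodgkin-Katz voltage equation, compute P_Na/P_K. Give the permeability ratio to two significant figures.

Let α = P_Na/P_K. GHK: Vm = 58.4·log₁₀[(Kₒ + α·Naₒ)/(Kᵢ + α·Naᵢ)].
10^(Vm/58.4) = 10^(-69.0/58.4) = 0.065841
So 0.065841·(Kᵢ + α·Naᵢ) = Kₒ + α·Naₒ → α = (0.065841·123.0 − 6.96) / (111.0 − 0.065841·18.3)
α = (8.098 − 6.96) / (111.0 − 1.205) = 1.138/109.8 = 0.01037

0.010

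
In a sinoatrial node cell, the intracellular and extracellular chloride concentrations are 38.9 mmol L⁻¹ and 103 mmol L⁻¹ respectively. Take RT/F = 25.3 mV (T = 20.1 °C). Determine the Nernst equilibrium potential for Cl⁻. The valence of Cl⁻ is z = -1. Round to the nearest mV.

-25 mV

E = (25.3/z) · ln([Cl⁻]_out/[Cl⁻]_in) with z = -1.
For an anion, dividing by z = -1 reverses the sign.
= (25.3/-1) · ln(103/38.9) = -25.30 · ln(2.648)
= -25.30 · (0.9737) = -24.64 mV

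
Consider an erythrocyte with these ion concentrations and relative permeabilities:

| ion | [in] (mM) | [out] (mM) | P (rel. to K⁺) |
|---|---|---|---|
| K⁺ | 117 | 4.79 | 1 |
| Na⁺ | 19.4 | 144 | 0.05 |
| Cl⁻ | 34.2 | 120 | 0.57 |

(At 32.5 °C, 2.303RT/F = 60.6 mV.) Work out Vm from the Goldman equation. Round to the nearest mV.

-47 mV

Vm = 60.6 · log₁₀[(Σ P·[cation]ₒ + Σ P·[anion]ᵢ) / (Σ P·[cation]ᵢ + Σ P·[anion]ₒ)]
Numerator = 1×4.79 + 0.05×144 + 0.57×34.2 = 31.48
Denominator = 1×117 + 0.05×19.4 + 0.57×120 = 186.4
Vm = 60.6 · log₁₀(0.16893) = 60.6 × (-0.7723) = -46.80 mV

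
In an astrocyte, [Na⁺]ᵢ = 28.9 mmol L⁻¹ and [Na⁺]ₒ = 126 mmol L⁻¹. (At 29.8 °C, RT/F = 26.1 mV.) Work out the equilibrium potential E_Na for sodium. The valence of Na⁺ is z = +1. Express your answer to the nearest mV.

38 mV

E = (26.1/z) · ln([Na⁺]_out/[Na⁺]_in) with z = +1.
= (26.1/1) · ln(126/28.9) = 26.10 · ln(4.36)
= 26.10 · (1.4724) = 38.43 mV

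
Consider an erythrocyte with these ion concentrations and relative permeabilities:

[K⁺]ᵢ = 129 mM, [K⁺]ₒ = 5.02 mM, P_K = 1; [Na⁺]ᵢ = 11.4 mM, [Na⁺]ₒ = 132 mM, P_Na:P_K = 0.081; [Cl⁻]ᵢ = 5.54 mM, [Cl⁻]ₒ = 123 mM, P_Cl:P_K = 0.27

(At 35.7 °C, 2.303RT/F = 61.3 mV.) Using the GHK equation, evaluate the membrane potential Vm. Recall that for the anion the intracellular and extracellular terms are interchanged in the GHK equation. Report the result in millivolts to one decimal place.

-59.9 mV

Vm = 61.3 · log₁₀[(Σ P·[cation]ₒ + Σ P·[anion]ᵢ) / (Σ P·[cation]ᵢ + Σ P·[anion]ₒ)]
Numerator = 1×5.02 + 0.081×132 + 0.27×5.54 = 17.21
Denominator = 1×129 + 0.081×11.4 + 0.27×123 = 163.1
Vm = 61.3 · log₁₀(0.10548) = 61.3 × (-0.9768) = -59.88 mV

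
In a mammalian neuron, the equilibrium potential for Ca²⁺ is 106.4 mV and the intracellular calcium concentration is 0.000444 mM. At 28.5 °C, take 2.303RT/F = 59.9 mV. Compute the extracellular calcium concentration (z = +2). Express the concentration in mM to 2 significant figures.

1.6 mM

Nernst: E = (59.9/2) · log₁₀([out]/[in]), so log₁₀([out]/[in]) = 106.4 × 2 / 59.9 = 3.5526.
[out]/[in] = 10^(3.5526) = 3569.
[out] = 3569 × 0.000444 = 1.585 mM.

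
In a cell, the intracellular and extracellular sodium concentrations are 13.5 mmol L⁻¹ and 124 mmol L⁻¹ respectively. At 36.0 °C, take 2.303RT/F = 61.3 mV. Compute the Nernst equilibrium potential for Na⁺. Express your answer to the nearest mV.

E = (61.3/z) · log₁₀([Na⁺]_out/[Na⁺]_in) with z = +1.
= (61.3/1) · log₁₀(124/13.5) = 61.30 · log₁₀(9.185)
= 61.30 · (0.9631) = 59.04 mV

59 mV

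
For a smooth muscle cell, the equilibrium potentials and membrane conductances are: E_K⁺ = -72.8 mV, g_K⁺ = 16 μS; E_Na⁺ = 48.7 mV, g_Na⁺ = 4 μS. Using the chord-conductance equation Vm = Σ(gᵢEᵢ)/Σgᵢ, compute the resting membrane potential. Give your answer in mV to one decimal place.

Σ gᵢEᵢ = 16·(-72.8) + 4·(48.7) = -970.00
Σ gᵢ = 16 + 4 = 20
Vm = -970.00 / 20 = -48.50 mV

-48.5 mV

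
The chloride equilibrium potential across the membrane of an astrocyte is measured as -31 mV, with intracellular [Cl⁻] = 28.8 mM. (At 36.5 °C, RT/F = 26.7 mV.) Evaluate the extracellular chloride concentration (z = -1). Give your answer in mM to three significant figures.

Nernst: E = (26.7/-1) · ln([out]/[in]), so ln([out]/[in]) = -31.0 × -1 / 26.7 = 1.1610.
[out]/[in] = e^(1.1610) = 3.193.
[out] = 3.193 × 28.8 = 91.97 mM.

92.0 mM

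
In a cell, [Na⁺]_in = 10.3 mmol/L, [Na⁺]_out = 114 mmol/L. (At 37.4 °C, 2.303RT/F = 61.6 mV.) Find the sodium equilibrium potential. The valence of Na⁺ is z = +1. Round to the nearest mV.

E = (61.6/z) · log₁₀([Na⁺]_out/[Na⁺]_in) with z = +1.
= (61.6/1) · log₁₀(114/10.3) = 61.60 · log₁₀(11.07)
= 61.60 · (1.0441) = 64.31 mV

64 mV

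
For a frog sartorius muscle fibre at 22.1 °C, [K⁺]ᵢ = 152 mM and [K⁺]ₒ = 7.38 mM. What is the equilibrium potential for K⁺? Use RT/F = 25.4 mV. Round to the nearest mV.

-77 mV

E = (25.4/z) · ln([K⁺]_out/[K⁺]_in) with z = +1.
= (25.4/1) · ln(7.38/152) = 25.40 · ln(0.04855)
= 25.40 · (-3.0251) = -76.84 mV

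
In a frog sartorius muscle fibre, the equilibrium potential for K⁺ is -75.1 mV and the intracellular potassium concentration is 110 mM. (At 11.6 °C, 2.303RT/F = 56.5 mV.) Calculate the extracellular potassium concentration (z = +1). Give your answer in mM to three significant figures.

5.15 mM

Nernst: E = (56.5/1) · log₁₀([out]/[in]), so log₁₀([out]/[in]) = -75.1 × 1 / 56.5 = -1.3292.
[out]/[in] = 10^(-1.3292) = 0.04686.
[out] = 0.04686 × 110 = 5.155 mM.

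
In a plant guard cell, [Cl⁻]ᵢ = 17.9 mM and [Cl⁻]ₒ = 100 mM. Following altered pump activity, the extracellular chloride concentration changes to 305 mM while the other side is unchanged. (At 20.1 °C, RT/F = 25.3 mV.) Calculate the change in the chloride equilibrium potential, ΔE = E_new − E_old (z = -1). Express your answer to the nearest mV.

E_old = (25.3/-1)·ln(100/17.9) = -43.53 mV
E_new = (25.3/-1)·ln(305/17.9) = -71.74 mV
ΔE = -71.74 − (-43.53) = -28.21 mV

-28 mV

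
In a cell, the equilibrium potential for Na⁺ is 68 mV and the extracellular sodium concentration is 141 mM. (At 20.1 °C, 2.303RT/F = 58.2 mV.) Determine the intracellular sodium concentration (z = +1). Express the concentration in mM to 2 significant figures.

9.6 mM

Nernst: E = (58.2/1) · log₁₀([out]/[in]), so log₁₀([out]/[in]) = 68.0 × 1 / 58.2 = 1.1684.
[out]/[in] = 10^(1.1684) = 14.74.
[in] = 141 / 14.74 = 9.568 mM.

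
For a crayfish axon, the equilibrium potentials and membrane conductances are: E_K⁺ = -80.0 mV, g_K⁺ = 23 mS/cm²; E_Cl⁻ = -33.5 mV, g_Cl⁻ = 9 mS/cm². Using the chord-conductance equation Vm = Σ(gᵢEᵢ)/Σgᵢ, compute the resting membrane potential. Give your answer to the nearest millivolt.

-67 mV

Σ gᵢEᵢ = 23·(-80.0) + 9·(-33.5) = -2141.50
Σ gᵢ = 23 + 9 = 32
Vm = -2141.50 / 32 = -66.92 mV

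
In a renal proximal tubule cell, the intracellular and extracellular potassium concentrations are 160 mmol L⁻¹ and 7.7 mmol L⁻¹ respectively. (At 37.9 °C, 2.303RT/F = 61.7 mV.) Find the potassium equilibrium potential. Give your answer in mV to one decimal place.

-81.3 mV

E = (61.7/z) · log₁₀([K⁺]_out/[K⁺]_in) with z = +1.
= (61.7/1) · log₁₀(7.7/160) = 61.70 · log₁₀(0.04813)
= 61.70 · (-1.3176) = -81.30 mV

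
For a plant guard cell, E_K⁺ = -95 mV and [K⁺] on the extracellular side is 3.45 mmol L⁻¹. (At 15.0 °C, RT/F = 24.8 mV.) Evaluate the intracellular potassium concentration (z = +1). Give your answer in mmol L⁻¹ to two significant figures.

160 mmol L⁻¹

Nernst: E = (24.8/1) · ln([out]/[in]), so ln([out]/[in]) = -95.0 × 1 / 24.8 = -3.8306.
[out]/[in] = e^(-3.8306) = 0.0217.
[in] = 3.45 / 0.0217 = 159 mmol L⁻¹.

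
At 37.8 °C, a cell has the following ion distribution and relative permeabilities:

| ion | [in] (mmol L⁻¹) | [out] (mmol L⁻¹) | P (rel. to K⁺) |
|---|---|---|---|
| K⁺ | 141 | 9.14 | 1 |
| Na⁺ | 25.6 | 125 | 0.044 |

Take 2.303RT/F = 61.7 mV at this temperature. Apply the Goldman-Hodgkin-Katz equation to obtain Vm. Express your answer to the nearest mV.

Vm = 61.7 · log₁₀[(Σ P·[cation]ₒ + Σ P·[anion]ᵢ) / (Σ P·[cation]ᵢ + Σ P·[anion]ₒ)]
Numerator = 1×9.14 + 0.044×125 = 14.64
Denominator = 1×141 + 0.044×25.6 = 142.1
Vm = 61.7 · log₁₀(0.10301) = 61.7 × (-0.9871) = -60.91 mV

-61 mV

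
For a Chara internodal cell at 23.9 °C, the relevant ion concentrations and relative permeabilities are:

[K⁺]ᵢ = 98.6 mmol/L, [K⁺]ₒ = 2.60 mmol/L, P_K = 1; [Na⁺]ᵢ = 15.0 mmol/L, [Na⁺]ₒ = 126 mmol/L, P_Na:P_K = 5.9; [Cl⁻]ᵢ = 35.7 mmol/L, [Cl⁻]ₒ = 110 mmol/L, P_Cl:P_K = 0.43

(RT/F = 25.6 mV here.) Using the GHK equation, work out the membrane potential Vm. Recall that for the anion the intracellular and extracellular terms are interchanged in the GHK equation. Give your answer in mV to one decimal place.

Vm = 25.6 · ln[(Σ P·[cation]ₒ + Σ P·[anion]ᵢ) / (Σ P·[cation]ᵢ + Σ P·[anion]ₒ)]
Numerator = 1×2.60 + 5.9×126 + 0.43×35.7 = 761.4
Denominator = 1×98.6 + 5.9×15.0 + 0.43×110 = 234.4
Vm = 25.6 · ln(3.2481) = 25.6 × (1.1781) = 30.16 mV

30.2 mV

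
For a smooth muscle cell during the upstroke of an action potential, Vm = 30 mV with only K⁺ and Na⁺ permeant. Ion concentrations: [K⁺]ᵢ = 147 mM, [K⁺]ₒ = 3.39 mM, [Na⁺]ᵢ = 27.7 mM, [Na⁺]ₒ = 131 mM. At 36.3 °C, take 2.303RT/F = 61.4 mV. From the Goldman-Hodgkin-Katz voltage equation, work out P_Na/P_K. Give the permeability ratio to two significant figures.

Let α = P_Na/P_K. GHK: Vm = 61.4·log₁₀[(Kₒ + α·Naₒ)/(Kᵢ + α·Naᵢ)].
10^(Vm/61.4) = 10^(30.0/61.4) = 3.0803
So 3.0803·(Kᵢ + α·Naᵢ) = Kₒ + α·Naₒ → α = (3.0803·147.0 − 3.39) / (131.0 − 3.0803·27.7)
α = (452.8 − 3.39) / (131.0 − 85.33) = 449.4/45.67 = 9.84

9.8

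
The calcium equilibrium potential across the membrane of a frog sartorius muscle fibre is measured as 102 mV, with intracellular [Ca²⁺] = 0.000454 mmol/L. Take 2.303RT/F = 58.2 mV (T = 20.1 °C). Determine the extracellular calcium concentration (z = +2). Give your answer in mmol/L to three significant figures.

Nernst: E = (58.2/2) · log₁₀([out]/[in]), so log₁₀([out]/[in]) = 102.0 × 2 / 58.2 = 3.5052.
[out]/[in] = 10^(3.5052) = 3200.
[out] = 3200 × 0.000454 = 1.453 mmol/L.

1.45 mmol/L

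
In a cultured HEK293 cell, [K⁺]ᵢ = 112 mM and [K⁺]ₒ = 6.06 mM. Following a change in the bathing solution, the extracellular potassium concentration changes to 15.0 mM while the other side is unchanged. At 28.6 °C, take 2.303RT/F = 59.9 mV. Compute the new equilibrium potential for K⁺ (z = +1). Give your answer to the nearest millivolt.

After the shift: [K⁺]_out = 15.0, [K⁺]_in = 112 mM.
E_new = (59.9/1)·log₁₀(15.0/112) = 59.90 · (-0.8731) = -52.30 mV

-52 mV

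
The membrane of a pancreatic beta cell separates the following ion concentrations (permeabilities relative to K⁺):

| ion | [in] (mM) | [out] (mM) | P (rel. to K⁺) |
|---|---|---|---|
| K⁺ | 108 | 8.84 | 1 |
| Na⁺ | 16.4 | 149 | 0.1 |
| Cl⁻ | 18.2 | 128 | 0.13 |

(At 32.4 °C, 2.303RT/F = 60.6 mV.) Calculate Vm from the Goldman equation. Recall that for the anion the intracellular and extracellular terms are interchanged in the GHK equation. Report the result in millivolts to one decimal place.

-41.5 mV

Vm = 60.6 · log₁₀[(Σ P·[cation]ₒ + Σ P·[anion]ᵢ) / (Σ P·[cation]ᵢ + Σ P·[anion]ₒ)]
Numerator = 1×8.84 + 0.1×149 + 0.13×18.2 = 26.11
Denominator = 1×108 + 0.1×16.4 + 0.13×128 = 126.3
Vm = 60.6 · log₁₀(0.20673) = 60.6 × (-0.6846) = -41.49 mV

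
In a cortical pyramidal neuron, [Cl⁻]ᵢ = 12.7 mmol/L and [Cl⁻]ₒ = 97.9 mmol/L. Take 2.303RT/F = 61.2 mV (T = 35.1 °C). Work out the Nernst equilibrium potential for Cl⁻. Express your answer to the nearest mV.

-54 mV

E = (61.2/z) · log₁₀([Cl⁻]_out/[Cl⁻]_in) with z = -1.
For an anion, dividing by z = -1 reverses the sign.
= (61.2/-1) · log₁₀(97.9/12.7) = -61.20 · log₁₀(7.709)
= -61.20 · (0.8870) = -54.28 mV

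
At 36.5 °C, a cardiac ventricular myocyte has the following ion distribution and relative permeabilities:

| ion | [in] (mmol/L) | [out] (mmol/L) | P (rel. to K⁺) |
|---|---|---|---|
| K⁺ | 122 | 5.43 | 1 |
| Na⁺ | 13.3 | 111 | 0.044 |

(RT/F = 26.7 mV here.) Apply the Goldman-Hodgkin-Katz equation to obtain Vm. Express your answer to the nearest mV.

Vm = 26.7 · ln[(Σ P·[cation]ₒ + Σ P·[anion]ᵢ) / (Σ P·[cation]ᵢ + Σ P·[anion]ₒ)]
Numerator = 1×5.43 + 0.044×111 = 10.31
Denominator = 1×122 + 0.044×13.3 = 122.6
Vm = 26.7 · ln(0.084137) = 26.7 × (-2.4753) = -66.09 mV

-66 mV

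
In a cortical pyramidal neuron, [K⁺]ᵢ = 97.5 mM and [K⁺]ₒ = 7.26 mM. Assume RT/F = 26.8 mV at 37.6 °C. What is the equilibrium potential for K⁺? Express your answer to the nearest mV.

-70 mV

E = (26.8/z) · ln([K⁺]_out/[K⁺]_in) with z = +1.
= (26.8/1) · ln(7.26/97.5) = 26.80 · ln(0.07446)
= 26.80 · (-2.5975) = -69.61 mV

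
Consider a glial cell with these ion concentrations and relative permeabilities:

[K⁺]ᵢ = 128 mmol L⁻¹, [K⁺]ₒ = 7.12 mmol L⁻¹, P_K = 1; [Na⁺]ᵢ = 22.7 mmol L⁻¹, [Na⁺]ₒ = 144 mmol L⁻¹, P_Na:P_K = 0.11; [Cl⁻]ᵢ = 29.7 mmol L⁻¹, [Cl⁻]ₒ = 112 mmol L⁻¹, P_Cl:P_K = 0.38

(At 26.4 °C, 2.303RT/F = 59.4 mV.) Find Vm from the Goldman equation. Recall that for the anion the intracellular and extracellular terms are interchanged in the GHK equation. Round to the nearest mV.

-42 mV

Vm = 59.4 · log₁₀[(Σ P·[cation]ₒ + Σ P·[anion]ᵢ) / (Σ P·[cation]ᵢ + Σ P·[anion]ₒ)]
Numerator = 1×7.12 + 0.11×144 + 0.38×29.7 = 34.25
Denominator = 1×128 + 0.11×22.7 + 0.38×112 = 173.1
Vm = 59.4 · log₁₀(0.19789) = 59.4 × (-0.7036) = -41.79 mV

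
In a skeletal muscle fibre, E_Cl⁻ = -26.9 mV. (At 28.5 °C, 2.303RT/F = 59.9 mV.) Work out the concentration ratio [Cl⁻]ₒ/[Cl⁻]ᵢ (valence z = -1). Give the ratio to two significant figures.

2.8

log₁₀([out]/[in]) = E·z/(59.9) = -26.9 × -1 / 59.9 = 0.4491
[out]/[in] = 10^(0.4491) = 2.812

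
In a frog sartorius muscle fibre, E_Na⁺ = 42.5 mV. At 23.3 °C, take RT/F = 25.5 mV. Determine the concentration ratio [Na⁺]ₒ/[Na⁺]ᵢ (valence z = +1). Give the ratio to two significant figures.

5.3

ln([out]/[in]) = E·z/(25.5) = 42.5 × 1 / 25.5 = 1.6667
[out]/[in] = e^(1.6667) = 5.294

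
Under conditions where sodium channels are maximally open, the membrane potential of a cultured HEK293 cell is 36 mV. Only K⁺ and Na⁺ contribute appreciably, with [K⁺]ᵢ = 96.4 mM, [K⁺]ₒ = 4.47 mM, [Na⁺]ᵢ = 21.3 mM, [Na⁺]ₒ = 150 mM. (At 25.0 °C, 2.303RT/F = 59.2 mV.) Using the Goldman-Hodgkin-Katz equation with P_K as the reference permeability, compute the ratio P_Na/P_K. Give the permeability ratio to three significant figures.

6.08

Let α = P_Na/P_K. GHK: Vm = 59.2·log₁₀[(Kₒ + α·Naₒ)/(Kᵢ + α·Naᵢ)].
10^(Vm/59.2) = 10^(36.0/59.2) = 4.0561
So 4.0561·(Kᵢ + α·Naᵢ) = Kₒ + α·Naₒ → α = (4.0561·96.4 − 4.47) / (150.0 − 4.0561·21.3)
α = (391 − 4.47) / (150.0 − 86.39) = 386.5/63.61 = 6.077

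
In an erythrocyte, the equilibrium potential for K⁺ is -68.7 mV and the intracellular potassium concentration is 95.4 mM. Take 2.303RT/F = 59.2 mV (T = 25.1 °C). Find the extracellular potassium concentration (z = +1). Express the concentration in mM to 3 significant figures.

6.59 mM

Nernst: E = (59.2/1) · log₁₀([out]/[in]), so log₁₀([out]/[in]) = -68.7 × 1 / 59.2 = -1.1605.
[out]/[in] = 10^(-1.1605) = 0.06911.
[out] = 0.06911 × 95.4 = 6.593 mM.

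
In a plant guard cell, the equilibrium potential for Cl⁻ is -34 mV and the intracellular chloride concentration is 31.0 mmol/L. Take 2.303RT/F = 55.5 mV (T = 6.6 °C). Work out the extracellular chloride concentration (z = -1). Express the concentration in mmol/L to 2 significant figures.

130 mmol/L

Nernst: E = (55.5/-1) · log₁₀([out]/[in]), so log₁₀([out]/[in]) = -34.0 × -1 / 55.5 = 0.6126.
[out]/[in] = 10^(0.6126) = 4.098.
[out] = 4.098 × 31.0 = 127 mmol/L.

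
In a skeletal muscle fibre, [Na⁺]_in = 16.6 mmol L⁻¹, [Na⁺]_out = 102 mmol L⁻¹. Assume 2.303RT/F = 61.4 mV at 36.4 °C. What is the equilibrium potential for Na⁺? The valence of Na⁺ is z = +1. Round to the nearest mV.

48 mV

E = (61.4/z) · log₁₀([Na⁺]_out/[Na⁺]_in) with z = +1.
= (61.4/1) · log₁₀(102/16.6) = 61.40 · log₁₀(6.145)
= 61.40 · (0.7885) = 48.41 mV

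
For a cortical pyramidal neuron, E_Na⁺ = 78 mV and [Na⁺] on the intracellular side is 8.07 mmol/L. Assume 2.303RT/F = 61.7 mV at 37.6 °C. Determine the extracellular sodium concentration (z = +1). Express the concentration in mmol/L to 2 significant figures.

150 mmol/L

Nernst: E = (61.7/1) · log₁₀([out]/[in]), so log₁₀([out]/[in]) = 78.0 × 1 / 61.7 = 1.2642.
[out]/[in] = 10^(1.2642) = 18.37.
[out] = 18.37 × 8.07 = 148.3 mmol/L.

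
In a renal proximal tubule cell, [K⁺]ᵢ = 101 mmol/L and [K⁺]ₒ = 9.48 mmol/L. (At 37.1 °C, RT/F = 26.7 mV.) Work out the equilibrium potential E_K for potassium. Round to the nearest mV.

E = (26.7/z) · ln([K⁺]_out/[K⁺]_in) with z = +1.
= (26.7/1) · ln(9.48/101) = 26.70 · ln(0.09386)
= 26.70 · (-2.3659) = -63.17 mV

-63 mV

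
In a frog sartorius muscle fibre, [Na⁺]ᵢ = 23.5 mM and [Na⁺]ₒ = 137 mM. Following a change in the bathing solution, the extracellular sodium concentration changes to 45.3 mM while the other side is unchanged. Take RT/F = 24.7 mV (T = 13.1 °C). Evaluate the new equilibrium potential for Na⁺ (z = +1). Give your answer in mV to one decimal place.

After the shift: [Na⁺]_out = 45.3, [Na⁺]_in = 23.5 mM.
E_new = (24.7/1)·ln(45.3/23.5) = 24.70 · (0.6563) = 16.21 mV

16.2 mV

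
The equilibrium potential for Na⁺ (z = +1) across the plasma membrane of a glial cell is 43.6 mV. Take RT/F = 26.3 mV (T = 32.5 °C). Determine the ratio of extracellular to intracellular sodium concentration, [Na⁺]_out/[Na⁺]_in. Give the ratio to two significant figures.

ln([out]/[in]) = E·z/(26.3) = 43.6 × 1 / 26.3 = 1.6578
[out]/[in] = e^(1.6578) = 5.248

5.2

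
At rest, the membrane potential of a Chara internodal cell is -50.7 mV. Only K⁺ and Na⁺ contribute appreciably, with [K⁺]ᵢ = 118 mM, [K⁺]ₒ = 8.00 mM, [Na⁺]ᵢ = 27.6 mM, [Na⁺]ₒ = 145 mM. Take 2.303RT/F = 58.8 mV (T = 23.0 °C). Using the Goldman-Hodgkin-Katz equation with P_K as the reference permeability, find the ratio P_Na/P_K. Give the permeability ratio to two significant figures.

0.058

Let α = P_Na/P_K. GHK: Vm = 58.8·log₁₀[(Kₒ + α·Naₒ)/(Kᵢ + α·Naᵢ)].
10^(Vm/58.8) = 10^(-50.7/58.8) = 0.13733
So 0.13733·(Kᵢ + α·Naᵢ) = Kₒ + α·Naₒ → α = (0.13733·118.0 − 8.0) / (145.0 − 0.13733·27.6)
α = (16.2 − 8.0) / (145.0 − 3.79) = 8.205/141.2 = 0.0581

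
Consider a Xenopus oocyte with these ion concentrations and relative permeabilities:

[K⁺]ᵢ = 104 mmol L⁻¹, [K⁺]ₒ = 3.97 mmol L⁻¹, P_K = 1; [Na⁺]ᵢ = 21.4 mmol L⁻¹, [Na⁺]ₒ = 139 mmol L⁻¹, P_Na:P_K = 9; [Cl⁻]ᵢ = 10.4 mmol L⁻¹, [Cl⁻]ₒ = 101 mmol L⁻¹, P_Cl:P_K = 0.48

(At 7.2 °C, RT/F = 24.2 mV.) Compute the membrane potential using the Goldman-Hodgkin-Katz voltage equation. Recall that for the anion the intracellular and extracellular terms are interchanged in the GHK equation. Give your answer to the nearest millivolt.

31 mV

Vm = 24.2 · ln[(Σ P·[cation]ₒ + Σ P·[anion]ᵢ) / (Σ P·[cation]ᵢ + Σ P·[anion]ₒ)]
Numerator = 1×3.97 + 9×139 + 0.48×10.4 = 1260
Denominator = 1×104 + 9×21.4 + 0.48×101 = 345.1
Vm = 24.2 · ln(3.6512) = 24.2 × (1.2951) = 31.34 mV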